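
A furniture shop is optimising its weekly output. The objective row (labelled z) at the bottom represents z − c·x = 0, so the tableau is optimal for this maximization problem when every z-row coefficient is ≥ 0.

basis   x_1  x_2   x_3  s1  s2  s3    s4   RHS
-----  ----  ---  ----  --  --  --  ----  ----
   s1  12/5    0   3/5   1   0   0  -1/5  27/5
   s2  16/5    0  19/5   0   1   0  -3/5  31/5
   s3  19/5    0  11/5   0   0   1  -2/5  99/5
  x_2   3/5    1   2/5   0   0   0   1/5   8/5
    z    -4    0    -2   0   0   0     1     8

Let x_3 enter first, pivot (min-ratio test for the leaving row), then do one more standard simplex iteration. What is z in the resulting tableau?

63/4

Ratio test on column x_3 — row 1: (27/5)/(3/5) = 9; row 2: (31/5)/(19/5) = 31/19; row 3: (99/5)/(11/5) = 9; row 4: (8/5)/(2/5) = 4. Minimum is 31/19 at row 2 (s2 leaves); pivot element 19/5.
Pivot on row 2; the z-row RHS becomes 8 − (-2)·(31/19) = 214/19.
Next entering variable (most negative z-row entry -44/19): x_1.
Ratio test on column x_1 — row 1: (84/19)/(36/19) = 7/3; row 2: (31/19)/(16/19) = 31/16; row 3: (308/19)/(37/19) = 308/37; row 4: (18/19)/(5/19) = 18/5. Minimum is 31/16 at row 2 (x_3 leaves); pivot element 16/19.
After the second pivot the z-row RHS is 214/19 − (-44/19)·(31/16) = 63/4.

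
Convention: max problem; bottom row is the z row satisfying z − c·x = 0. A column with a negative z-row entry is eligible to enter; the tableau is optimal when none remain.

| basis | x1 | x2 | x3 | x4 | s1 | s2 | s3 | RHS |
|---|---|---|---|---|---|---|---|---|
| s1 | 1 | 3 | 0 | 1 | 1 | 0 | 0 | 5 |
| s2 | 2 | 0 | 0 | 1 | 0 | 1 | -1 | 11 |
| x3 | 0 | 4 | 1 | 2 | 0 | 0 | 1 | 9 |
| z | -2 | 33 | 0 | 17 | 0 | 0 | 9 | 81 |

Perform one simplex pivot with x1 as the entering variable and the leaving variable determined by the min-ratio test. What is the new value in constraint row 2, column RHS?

1

Ratio test on column x1 — row 1: 5/1 = 5; row 2: 11/2 = 11/2; row 3: entry 0 ≤ 0. Minimum is 5 at row 1 (s1 leaves); pivot element 1.
Divide row 1 by 1; eliminate column x1 from the other rows.
Row 2 update in column RHS: 11 − 2·5 = 1.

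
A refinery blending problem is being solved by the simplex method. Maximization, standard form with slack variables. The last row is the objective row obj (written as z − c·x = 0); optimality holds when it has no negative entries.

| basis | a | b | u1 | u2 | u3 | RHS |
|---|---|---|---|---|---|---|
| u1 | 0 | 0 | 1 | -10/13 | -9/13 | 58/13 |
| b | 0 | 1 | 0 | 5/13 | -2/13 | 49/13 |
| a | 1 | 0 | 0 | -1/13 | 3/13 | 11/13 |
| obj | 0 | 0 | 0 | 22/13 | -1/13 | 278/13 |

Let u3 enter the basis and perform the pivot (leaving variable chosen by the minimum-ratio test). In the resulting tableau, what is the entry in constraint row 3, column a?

13/3

Ratio test on column u3 — row 1: entry -9/13 ≤ 0; row 2: entry -2/13 ≤ 0; row 3: (11/13)/(3/13) = 11/3. Minimum is 11/3 at row 3 (a leaves); pivot element 3/13.
Divide row 3 by 3/13; eliminate column u3 from the other rows.
In the new row 3, the a entry is the old entry divided by the pivot: 1/(3/13) = 13/3.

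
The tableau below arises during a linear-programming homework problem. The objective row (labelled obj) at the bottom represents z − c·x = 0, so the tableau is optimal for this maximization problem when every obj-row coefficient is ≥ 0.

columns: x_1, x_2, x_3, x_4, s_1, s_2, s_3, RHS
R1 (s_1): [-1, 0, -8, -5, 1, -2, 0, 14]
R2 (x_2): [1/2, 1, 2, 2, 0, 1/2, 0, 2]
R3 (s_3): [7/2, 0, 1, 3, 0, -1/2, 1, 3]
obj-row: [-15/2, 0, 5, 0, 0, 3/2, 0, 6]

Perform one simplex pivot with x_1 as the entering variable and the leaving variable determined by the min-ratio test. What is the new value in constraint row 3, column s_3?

2/7

Ratio test on column x_1 — row 1: entry -1 ≤ 0; row 2: 2/(1/2) = 4; row 3: 3/(7/2) = 6/7. Minimum is 6/7 at row 3 (s_3 leaves); pivot element 7/2.
Divide row 3 by 7/2; eliminate column x_1 from the other rows.
In the new row 3, the s_3 entry is the old entry divided by the pivot: 1/(7/2) = 2/7.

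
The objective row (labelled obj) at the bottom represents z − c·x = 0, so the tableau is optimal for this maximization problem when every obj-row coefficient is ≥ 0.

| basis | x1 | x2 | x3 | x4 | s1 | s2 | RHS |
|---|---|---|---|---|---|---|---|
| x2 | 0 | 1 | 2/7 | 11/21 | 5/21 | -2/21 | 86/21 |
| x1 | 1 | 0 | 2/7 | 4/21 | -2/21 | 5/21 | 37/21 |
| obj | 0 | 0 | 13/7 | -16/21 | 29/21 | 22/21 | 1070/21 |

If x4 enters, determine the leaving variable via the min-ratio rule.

Column x4 entries and ratios — x2: (86/21)/(11/21) = 86/11; x1: (37/21)/(4/21) = 37/4.
Smallest ratio is 86/11 in the row of x2, so x2 leaves.

x2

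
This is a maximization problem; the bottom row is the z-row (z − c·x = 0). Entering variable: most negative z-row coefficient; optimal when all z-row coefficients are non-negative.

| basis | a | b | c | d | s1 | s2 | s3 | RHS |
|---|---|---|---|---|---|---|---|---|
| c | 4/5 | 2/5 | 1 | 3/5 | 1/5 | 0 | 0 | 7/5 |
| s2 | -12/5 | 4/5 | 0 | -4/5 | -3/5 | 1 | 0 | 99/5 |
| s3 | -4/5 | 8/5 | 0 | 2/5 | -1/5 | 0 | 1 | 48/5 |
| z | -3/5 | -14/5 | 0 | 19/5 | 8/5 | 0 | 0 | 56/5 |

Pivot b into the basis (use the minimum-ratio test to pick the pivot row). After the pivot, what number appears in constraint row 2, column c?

Ratio test on column b — row 1: (7/5)/(2/5) = 7/2; row 2: (99/5)/(4/5) = 99/4; row 3: (48/5)/(8/5) = 6. Minimum is 7/2 at row 1 (c leaves); pivot element 2/5.
Divide row 1 by 2/5; eliminate column b from the other rows.
Row 2 update in column c: 0 − (4/5)·(5/2) = -2.

-2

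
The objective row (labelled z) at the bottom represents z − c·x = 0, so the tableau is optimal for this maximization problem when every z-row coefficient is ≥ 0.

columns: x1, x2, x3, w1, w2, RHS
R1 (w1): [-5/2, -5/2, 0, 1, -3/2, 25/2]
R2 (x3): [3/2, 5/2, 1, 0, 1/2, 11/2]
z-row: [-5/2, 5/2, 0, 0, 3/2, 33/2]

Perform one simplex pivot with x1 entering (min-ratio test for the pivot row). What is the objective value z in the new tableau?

Ratio test on column x1 — row 1: entry -5/2 ≤ 0; row 2: (11/2)/(3/2) = 11/3. Minimum is 11/3 at row 2 (x3 leaves); pivot element 3/2.
Pivot on row 2; the z-row RHS becomes 33/2 − (-5/2)·(11/3) = 77/3.

77/3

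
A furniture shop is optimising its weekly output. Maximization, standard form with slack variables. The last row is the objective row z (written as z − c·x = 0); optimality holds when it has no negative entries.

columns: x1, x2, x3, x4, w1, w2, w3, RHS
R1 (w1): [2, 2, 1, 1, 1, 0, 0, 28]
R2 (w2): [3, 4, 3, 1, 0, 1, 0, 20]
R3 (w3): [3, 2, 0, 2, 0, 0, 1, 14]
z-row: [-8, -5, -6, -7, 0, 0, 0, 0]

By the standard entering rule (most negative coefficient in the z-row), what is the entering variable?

x1

Negative z-row entries: x1: -8, x2: -5, x3: -6, x4: -7.
The most negative is -8 in column x1, so x1 enters.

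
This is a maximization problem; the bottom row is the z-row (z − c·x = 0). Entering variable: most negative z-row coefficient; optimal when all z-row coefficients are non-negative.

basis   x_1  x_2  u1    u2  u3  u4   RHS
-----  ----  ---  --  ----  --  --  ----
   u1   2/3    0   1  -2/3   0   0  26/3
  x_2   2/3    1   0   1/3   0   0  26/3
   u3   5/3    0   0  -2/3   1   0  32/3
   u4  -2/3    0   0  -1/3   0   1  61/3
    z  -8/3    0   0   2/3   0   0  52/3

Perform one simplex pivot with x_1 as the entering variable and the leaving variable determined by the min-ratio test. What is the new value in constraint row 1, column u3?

-2/5

Ratio test on column x_1 — row 1: (26/3)/(2/3) = 13; row 2: (26/3)/(2/3) = 13; row 3: (32/3)/(5/3) = 32/5; row 4: entry -2/3 ≤ 0. Minimum is 32/5 at row 3 (u3 leaves); pivot element 5/3.
Divide row 3 by 5/3; eliminate column x_1 from the other rows.
Row 1 update in column u3: 0 − (2/3)·(3/5) = -2/5.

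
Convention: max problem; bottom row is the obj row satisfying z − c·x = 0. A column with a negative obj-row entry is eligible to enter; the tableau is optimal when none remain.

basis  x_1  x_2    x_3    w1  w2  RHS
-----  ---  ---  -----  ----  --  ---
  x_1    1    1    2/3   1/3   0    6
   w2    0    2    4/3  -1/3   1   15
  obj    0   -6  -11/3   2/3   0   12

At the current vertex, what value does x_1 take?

x_1 is basic (row 1); its value is the RHS of that row, 6.

6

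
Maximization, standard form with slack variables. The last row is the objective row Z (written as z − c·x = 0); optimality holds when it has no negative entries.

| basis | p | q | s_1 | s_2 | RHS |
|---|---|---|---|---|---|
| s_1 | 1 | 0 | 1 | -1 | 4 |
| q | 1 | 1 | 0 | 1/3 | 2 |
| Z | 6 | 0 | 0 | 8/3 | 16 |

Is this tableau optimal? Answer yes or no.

yes

Every Z-row coefficient is ≥ 0, so the tableau is optimal.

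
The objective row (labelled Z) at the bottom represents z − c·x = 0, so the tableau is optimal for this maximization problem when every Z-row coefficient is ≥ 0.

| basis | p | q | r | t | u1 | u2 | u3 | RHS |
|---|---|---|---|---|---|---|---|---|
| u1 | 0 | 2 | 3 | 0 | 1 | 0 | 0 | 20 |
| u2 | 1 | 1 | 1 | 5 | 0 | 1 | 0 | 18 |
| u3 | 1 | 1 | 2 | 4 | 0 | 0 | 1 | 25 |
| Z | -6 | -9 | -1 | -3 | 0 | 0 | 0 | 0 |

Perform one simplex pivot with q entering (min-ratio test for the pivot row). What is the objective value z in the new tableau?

90

Ratio test on column q — row 1: 20/2 = 10; row 2: 18/1 = 18; row 3: 25/1 = 25. Minimum is 10 at row 1 (u1 leaves); pivot element 2.
Pivot on row 1; the Z-row RHS becomes 0 − (-9)·10 = 90.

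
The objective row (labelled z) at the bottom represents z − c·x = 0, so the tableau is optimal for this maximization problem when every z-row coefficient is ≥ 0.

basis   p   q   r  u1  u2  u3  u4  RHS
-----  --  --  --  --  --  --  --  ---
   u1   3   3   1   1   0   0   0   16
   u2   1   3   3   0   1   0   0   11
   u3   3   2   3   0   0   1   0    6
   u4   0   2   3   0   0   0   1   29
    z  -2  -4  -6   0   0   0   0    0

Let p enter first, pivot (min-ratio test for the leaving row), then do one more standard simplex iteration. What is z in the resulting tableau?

Ratio test on column p — row 1: 16/3 = 16/3; row 2: 11/1 = 11; row 3: 6/3 = 2; row 4: entry 0 ≤ 0. Minimum is 2 at row 3 (u3 leaves); pivot element 3.
Pivot on row 3; the z-row RHS becomes 0 − (-2)·2 = 4.
Next entering variable (most negative z-row entry -4): r.
Ratio test on column r — row 1: entry -2 ≤ 0; row 2: 9/2 = 9/2; row 3: 2/1 = 2; row 4: 29/3 = 29/3. Minimum is 2 at row 3 (p leaves); pivot element 1.
After the second pivot the z-row RHS is 4 − (-4)·2 = 12.

12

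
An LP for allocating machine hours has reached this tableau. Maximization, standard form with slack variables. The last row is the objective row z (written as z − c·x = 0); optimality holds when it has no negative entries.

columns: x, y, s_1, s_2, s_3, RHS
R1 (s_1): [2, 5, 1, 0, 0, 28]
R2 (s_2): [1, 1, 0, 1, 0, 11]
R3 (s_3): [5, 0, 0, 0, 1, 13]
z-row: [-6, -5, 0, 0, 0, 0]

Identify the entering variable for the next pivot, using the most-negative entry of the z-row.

Negative z-row entries: x: -6, y: -5.
The most negative is -6 in column x, so x enters.

x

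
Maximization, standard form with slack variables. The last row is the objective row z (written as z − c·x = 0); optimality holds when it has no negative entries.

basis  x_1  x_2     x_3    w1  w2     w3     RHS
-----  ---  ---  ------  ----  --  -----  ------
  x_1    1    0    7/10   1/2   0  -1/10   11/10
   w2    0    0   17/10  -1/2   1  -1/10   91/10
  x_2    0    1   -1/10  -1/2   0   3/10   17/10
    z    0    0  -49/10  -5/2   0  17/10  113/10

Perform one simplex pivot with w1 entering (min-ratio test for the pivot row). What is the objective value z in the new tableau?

84/5

Ratio test on column w1 — row 1: (11/10)/(1/2) = 11/5; row 2: entry -1/2 ≤ 0; row 3: entry -1/2 ≤ 0. Minimum is 11/5 at row 1 (x_1 leaves); pivot element 1/2.
Pivot on row 1; the z-row RHS becomes 113/10 − (-5/2)·(11/5) = 84/5.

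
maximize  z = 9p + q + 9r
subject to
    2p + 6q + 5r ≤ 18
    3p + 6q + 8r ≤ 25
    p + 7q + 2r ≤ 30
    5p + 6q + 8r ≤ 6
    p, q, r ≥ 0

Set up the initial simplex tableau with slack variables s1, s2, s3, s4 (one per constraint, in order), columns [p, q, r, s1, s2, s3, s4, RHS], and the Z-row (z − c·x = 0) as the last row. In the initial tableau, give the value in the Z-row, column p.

-9

The Z-row carries the negated objective coefficients: the p entry is -9.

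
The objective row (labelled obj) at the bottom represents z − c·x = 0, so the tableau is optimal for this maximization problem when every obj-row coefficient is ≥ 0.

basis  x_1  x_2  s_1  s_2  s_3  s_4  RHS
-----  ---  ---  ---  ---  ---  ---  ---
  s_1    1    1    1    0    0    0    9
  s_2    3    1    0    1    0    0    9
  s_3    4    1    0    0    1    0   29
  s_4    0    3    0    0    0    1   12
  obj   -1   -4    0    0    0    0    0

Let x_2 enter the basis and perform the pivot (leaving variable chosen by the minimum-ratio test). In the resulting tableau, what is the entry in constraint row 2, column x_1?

Ratio test on column x_2 — row 1: 9/1 = 9; row 2: 9/1 = 9; row 3: 29/1 = 29; row 4: 12/3 = 4. Minimum is 4 at row 4 (s_4 leaves); pivot element 3.
Divide row 4 by 3; eliminate column x_2 from the other rows.
Row 2 update in column x_1: 3 − 1·0 = 3.

3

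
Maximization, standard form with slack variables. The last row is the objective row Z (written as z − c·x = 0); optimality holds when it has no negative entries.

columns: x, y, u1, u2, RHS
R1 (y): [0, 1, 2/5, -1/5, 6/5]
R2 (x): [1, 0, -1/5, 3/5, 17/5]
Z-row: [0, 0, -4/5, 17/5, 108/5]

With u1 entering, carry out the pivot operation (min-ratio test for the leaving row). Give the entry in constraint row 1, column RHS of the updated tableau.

3

Ratio test on column u1 — row 1: (6/5)/(2/5) = 3; row 2: entry -1/5 ≤ 0. Minimum is 3 at row 1 (y leaves); pivot element 2/5.
Divide row 1 by 2/5; eliminate column u1 from the other rows.
In the new row 1, the RHS entry is the old entry divided by the pivot: (6/5)/(2/5) = 3.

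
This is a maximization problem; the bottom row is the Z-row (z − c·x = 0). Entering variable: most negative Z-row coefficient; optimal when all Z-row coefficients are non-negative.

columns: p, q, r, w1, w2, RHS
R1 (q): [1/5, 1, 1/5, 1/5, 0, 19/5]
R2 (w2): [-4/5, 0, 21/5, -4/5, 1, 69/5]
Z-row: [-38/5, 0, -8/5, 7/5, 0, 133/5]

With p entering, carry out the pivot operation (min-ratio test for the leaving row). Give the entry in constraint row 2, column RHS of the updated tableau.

Ratio test on column p — row 1: (19/5)/(1/5) = 19; row 2: entry -4/5 ≤ 0. Minimum is 19 at row 1 (q leaves); pivot element 1/5.
Divide row 1 by 1/5; eliminate column p from the other rows.
Row 2 update in column RHS: 69/5 − (-4/5)·19 = 29.

29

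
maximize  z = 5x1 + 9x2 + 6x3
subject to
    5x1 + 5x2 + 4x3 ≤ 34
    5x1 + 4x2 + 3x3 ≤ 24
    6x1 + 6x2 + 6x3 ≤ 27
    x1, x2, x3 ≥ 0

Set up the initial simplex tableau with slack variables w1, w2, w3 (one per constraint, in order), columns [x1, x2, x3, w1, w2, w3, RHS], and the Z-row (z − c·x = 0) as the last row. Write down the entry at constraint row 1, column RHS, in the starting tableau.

34

The RHS of constraint 1 is b_1 = 34.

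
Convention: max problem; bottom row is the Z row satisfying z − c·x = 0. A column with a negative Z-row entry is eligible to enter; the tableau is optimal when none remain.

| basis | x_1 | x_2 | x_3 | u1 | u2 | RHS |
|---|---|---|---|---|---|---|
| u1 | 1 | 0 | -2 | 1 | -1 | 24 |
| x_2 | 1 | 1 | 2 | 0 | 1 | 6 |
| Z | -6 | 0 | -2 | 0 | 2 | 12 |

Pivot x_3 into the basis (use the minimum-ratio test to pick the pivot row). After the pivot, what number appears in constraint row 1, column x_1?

2

Ratio test on column x_3 — row 1: entry -2 ≤ 0; row 2: 6/2 = 3. Minimum is 3 at row 2 (x_2 leaves); pivot element 2.
Divide row 2 by 2; eliminate column x_3 from the other rows.
Row 1 update in column x_1: 1 − (-2)·(1/2) = 2.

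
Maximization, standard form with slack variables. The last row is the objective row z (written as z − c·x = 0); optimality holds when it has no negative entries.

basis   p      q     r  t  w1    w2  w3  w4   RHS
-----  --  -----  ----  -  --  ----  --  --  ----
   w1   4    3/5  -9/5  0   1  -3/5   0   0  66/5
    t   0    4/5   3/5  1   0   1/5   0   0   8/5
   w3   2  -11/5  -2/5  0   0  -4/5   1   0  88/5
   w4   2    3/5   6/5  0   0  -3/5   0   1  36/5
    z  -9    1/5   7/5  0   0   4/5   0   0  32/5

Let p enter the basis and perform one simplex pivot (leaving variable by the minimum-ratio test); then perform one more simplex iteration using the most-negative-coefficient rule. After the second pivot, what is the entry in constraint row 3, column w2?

-3/7

Ratio test on column p — row 1: (66/5)/4 = 33/10; row 2: entry 0 ≤ 0; row 3: (88/5)/2 = 44/5; row 4: (36/5)/2 = 18/5. Minimum is 33/10 at row 1 (w1 leaves); pivot element 4.
Divide row 1 by 4; eliminate column p from the other rows.
Second iteration: most negative z-row entry is -53/20 in column r, so r enters.
Ratio test on column r — row 1: entry -9/20 ≤ 0; row 2: (8/5)/(3/5) = 8/3; row 3: 11/(1/2) = 22; row 4: (3/5)/(21/10) = 2/7. Minimum is 2/7 at row 4 (w4 leaves); pivot element 21/10.
Divide row 4 by 21/10; eliminate column r from the other rows.
After both pivots, the entry at constraint row 3, column w2 is -3/7.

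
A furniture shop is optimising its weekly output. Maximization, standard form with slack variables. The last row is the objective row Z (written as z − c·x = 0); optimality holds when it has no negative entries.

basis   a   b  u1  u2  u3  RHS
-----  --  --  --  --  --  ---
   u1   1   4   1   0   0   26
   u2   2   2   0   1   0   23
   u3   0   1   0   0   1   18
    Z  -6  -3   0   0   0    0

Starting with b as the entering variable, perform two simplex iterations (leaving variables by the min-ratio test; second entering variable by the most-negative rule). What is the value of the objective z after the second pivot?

109/2

Ratio test on column b — row 1: 26/4 = 13/2; row 2: 23/2 = 23/2; row 3: 18/1 = 18. Minimum is 13/2 at row 1 (u1 leaves); pivot element 4.
Pivot on row 1; the Z-row RHS becomes 0 − (-3)·(13/2) = 39/2.
Next entering variable (most negative Z-row entry -21/4): a.
Ratio test on column a — row 1: (13/2)/(1/4) = 26; row 2: 10/(3/2) = 20/3; row 3: entry -1/4 ≤ 0. Minimum is 20/3 at row 2 (u2 leaves); pivot element 3/2.
After the second pivot the Z-row RHS is 39/2 − (-21/4)·(20/3) = 109/2.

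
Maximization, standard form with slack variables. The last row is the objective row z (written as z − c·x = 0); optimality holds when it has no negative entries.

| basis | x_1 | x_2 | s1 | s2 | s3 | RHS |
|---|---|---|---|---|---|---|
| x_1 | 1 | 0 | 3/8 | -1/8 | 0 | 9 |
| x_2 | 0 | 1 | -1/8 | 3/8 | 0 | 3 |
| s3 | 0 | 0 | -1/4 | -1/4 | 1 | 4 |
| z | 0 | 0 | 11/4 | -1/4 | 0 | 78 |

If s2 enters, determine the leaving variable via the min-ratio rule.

Column s2 entries and ratios — x_1: -1/8 ≤ 0, skip; x_2: 3/(3/8) = 8; s3: -1/4 ≤ 0, skip.
Smallest ratio is 8 in the row of x_2, so x_2 leaves.

x_2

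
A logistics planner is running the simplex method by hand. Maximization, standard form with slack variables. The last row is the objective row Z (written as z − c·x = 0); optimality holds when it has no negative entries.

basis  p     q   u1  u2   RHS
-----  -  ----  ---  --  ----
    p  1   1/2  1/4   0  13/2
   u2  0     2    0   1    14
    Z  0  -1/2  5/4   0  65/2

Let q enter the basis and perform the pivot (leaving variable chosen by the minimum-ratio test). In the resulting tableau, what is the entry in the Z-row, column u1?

Ratio test on column q — row 1: (13/2)/(1/2) = 13; row 2: 14/2 = 7. Minimum is 7 at row 2 (u2 leaves); pivot element 2.
Divide row 2 by 2; eliminate column q from the other rows.
Z-row update in column u1: 5/4 − (-1/2)·0 = 5/4.

5/4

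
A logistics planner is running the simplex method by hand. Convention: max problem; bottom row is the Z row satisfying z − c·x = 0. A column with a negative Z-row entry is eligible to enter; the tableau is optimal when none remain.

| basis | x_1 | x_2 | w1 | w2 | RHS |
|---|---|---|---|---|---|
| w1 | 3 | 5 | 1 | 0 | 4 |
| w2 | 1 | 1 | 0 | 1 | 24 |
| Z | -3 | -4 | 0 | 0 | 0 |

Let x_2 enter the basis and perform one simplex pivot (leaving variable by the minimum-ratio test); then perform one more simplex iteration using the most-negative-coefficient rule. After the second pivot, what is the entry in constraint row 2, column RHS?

Ratio test on column x_2 — row 1: 4/5 = 4/5; row 2: 24/1 = 24. Minimum is 4/5 at row 1 (w1 leaves); pivot element 5.
Divide row 1 by 5; eliminate column x_2 from the other rows.
Second iteration: most negative Z-row entry is -3/5 in column x_1, so x_1 enters.
Ratio test on column x_1 — row 1: (4/5)/(3/5) = 4/3; row 2: (116/5)/(2/5) = 58. Minimum is 4/3 at row 1 (x_2 leaves); pivot element 3/5.
Divide row 1 by 3/5; eliminate column x_1 from the other rows.
After both pivots, the entry at constraint row 2, column RHS is 68/3.

68/3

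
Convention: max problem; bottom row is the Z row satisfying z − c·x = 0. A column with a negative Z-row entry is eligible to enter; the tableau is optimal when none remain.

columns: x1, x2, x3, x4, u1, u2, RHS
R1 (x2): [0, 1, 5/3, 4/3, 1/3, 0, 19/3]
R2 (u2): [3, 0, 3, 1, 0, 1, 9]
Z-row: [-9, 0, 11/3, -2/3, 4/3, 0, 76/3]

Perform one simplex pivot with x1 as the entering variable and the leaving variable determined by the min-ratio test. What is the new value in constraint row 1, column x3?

5/3

Ratio test on column x1 — row 1: entry 0 ≤ 0; row 2: 9/3 = 3. Minimum is 3 at row 2 (u2 leaves); pivot element 3.
Divide row 2 by 3; eliminate column x1 from the other rows.
Row 1 update in column x3: 5/3 − 0·1 = 5/3.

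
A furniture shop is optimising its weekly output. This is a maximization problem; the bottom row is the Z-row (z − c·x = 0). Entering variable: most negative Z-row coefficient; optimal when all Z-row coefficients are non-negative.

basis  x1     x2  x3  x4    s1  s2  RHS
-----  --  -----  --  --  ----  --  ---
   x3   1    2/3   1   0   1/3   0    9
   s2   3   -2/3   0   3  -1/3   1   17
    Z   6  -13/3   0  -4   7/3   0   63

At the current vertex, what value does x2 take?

0

x2 is not in the basis, so in the current basic feasible solution x2 = 0.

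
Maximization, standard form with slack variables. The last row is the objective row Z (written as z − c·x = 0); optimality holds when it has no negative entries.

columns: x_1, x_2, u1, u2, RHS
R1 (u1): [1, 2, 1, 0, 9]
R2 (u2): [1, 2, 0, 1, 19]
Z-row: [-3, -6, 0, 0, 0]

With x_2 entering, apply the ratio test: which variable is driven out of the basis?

u1

Column x_2 entries and ratios — u1: 9/2 = 9/2; u2: 19/2 = 19/2.
Smallest ratio is 9/2 in the row of u1, so u1 leaves.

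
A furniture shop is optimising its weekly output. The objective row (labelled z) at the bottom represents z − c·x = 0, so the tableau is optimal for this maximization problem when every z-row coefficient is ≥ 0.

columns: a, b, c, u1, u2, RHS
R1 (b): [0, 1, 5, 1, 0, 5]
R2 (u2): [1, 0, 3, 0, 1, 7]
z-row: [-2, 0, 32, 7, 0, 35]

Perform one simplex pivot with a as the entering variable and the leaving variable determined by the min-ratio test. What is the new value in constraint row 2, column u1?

Ratio test on column a — row 1: entry 0 ≤ 0; row 2: 7/1 = 7. Minimum is 7 at row 2 (u2 leaves); pivot element 1.
Divide row 2 by 1; eliminate column a from the other rows.
In the new row 2, the u1 entry is the old entry divided by the pivot: 0/1 = 0.

0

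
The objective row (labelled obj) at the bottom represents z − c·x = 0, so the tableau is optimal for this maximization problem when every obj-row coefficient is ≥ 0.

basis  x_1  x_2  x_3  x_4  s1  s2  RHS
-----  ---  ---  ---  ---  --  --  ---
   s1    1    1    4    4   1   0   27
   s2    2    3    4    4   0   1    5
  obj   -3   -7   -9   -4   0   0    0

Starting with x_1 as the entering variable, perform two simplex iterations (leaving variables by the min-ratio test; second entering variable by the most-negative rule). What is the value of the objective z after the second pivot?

Ratio test on column x_1 — row 1: 27/1 = 27; row 2: 5/2 = 5/2. Minimum is 5/2 at row 2 (s2 leaves); pivot element 2.
Pivot on row 2; the obj-row RHS becomes 0 − (-3)·(5/2) = 15/2.
Next entering variable (most negative obj-row entry -3): x_3.
Ratio test on column x_3 — row 1: (49/2)/2 = 49/4; row 2: (5/2)/2 = 5/4. Minimum is 5/4 at row 2 (x_1 leaves); pivot element 2.
After the second pivot the obj-row RHS is 15/2 − (-3)·(5/4) = 45/4.

45/4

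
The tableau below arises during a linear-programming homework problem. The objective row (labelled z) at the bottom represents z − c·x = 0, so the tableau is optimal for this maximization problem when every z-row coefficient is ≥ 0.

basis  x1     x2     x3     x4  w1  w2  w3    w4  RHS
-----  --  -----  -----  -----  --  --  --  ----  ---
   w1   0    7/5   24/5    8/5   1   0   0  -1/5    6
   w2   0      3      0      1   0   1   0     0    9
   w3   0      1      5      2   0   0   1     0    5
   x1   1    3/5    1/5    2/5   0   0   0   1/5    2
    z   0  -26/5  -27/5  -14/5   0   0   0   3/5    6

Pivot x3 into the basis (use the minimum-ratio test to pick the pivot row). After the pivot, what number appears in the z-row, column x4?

Ratio test on column x3 — row 1: 6/(24/5) = 5/4; row 2: entry 0 ≤ 0; row 3: 5/5 = 1; row 4: 2/(1/5) = 10. Minimum is 1 at row 3 (w3 leaves); pivot element 5.
Divide row 3 by 5; eliminate column x3 from the other rows.
z-row update in column x4: -14/5 − (-27/5)·(2/5) = -16/25.

-16/25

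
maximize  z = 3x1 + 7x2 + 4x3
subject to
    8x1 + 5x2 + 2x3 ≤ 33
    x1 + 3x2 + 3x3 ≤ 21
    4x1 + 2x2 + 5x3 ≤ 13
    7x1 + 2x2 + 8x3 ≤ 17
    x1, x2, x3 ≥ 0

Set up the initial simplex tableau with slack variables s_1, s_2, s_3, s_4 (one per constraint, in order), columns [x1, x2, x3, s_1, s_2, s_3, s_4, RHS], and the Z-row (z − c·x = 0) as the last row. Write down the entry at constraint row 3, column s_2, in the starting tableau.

0

Slack s_2 belongs to constraint 2; its column is the unit vector e_2, so the entry in row 3 is 0.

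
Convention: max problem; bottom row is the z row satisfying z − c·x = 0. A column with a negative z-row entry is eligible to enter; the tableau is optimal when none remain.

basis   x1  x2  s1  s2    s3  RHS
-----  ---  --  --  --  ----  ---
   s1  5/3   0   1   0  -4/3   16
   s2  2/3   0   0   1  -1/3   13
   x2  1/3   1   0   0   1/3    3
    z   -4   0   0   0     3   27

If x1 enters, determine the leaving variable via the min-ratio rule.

Column x1 entries and ratios — s1: 16/(5/3) = 48/5; s2: 13/(2/3) = 39/2; x2: 3/(1/3) = 9.
Smallest ratio is 9 in the row of x2, so x2 leaves.

x2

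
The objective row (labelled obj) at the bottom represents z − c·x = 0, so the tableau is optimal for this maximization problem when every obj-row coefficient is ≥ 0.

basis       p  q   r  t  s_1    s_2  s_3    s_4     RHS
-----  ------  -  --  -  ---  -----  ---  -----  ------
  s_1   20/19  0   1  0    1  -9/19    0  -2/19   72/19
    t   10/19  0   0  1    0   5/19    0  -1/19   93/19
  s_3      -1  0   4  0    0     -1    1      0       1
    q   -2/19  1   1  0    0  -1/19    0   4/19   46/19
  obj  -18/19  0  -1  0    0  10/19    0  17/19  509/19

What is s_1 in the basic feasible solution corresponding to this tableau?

s_1 is basic (row 1); its value is the RHS of that row, 72/19.

72/19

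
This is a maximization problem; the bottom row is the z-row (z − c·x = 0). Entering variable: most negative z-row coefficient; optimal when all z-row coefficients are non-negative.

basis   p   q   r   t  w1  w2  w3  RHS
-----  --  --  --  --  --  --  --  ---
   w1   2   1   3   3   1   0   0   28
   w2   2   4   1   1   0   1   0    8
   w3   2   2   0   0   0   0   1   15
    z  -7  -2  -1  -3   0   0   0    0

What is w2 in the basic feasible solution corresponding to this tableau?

w2 is basic (row 2); its value is the RHS of that row, 8.

8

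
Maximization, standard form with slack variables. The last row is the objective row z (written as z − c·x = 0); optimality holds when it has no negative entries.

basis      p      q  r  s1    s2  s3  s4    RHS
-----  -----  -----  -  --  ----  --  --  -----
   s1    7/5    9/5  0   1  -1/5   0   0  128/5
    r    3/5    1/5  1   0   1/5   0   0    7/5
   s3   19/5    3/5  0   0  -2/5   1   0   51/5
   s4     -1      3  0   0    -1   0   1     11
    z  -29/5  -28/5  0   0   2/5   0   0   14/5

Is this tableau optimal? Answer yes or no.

The z-row has a negative entry -29/5 in column p, so it is not optimal.

no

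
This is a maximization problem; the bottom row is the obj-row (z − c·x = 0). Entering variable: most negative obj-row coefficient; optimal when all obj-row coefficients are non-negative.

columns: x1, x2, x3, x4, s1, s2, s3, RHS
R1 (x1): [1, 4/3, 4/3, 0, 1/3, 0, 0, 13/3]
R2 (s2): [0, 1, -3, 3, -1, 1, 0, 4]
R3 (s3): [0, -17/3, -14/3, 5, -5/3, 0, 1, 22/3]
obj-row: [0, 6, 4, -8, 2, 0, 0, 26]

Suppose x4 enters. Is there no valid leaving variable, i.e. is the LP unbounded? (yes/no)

Column x4 has positive entries in row(s) 2, 3, so the ratio test bounds it — not unbounded.

no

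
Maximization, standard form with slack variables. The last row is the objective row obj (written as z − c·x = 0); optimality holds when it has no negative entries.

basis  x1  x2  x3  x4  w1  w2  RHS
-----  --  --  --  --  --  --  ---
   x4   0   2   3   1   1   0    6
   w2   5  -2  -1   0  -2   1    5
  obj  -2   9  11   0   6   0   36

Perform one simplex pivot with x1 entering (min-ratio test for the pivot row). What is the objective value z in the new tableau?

38

Ratio test on column x1 — row 1: entry 0 ≤ 0; row 2: 5/5 = 1. Minimum is 1 at row 2 (w2 leaves); pivot element 5.
Pivot on row 2; the obj-row RHS becomes 36 − (-2)·1 = 38.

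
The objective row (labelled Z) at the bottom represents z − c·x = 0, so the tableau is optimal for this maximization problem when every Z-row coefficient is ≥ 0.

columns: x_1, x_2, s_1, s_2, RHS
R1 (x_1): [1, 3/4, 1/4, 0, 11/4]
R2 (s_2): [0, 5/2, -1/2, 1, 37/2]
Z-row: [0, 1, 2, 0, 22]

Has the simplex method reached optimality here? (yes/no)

Every Z-row coefficient is ≥ 0, so the tableau is optimal.

yes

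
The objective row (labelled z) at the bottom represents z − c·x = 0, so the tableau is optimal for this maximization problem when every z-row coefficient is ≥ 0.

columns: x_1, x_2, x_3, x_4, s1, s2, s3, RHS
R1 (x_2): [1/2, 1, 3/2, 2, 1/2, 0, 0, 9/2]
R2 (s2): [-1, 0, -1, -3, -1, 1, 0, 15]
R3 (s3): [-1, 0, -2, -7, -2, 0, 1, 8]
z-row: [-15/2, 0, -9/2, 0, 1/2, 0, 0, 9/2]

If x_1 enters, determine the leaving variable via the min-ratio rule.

Column x_1 entries and ratios — x_2: (9/2)/(1/2) = 9; s2: -1 ≤ 0, skip; s3: -1 ≤ 0, skip.
Smallest ratio is 9 in the row of x_2, so x_2 leaves.

x_2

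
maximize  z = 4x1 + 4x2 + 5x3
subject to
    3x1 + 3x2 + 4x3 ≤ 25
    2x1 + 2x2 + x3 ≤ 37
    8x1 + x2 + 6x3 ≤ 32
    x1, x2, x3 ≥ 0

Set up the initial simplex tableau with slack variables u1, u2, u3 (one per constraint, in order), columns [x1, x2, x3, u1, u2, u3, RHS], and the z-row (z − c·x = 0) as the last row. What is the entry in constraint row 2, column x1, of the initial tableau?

2

Constraint 2 has coefficient 2 on x1.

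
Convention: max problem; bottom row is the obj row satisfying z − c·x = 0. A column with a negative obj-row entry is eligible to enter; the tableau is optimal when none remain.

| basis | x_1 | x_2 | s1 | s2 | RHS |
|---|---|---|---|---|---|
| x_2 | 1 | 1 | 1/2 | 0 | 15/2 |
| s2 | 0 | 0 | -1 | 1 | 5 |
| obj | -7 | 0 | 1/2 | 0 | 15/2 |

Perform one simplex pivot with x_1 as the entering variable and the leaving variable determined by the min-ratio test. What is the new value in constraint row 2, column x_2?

Ratio test on column x_1 — row 1: (15/2)/1 = 15/2; row 2: entry 0 ≤ 0. Minimum is 15/2 at row 1 (x_2 leaves); pivot element 1.
Divide row 1 by 1; eliminate column x_1 from the other rows.
Row 2 update in column x_2: 0 − 0·1 = 0.

0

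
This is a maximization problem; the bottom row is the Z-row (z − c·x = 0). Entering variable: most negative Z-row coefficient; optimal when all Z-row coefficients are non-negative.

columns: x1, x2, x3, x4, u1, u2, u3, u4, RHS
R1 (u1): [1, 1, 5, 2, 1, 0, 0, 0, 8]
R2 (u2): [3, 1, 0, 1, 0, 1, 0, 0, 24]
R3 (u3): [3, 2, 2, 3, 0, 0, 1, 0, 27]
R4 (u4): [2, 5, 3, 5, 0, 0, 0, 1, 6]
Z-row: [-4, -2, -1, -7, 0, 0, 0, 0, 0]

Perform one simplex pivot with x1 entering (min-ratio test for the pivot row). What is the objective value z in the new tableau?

Ratio test on column x1 — row 1: 8/1 = 8; row 2: 24/3 = 8; row 3: 27/3 = 9; row 4: 6/2 = 3. Minimum is 3 at row 4 (u4 leaves); pivot element 2.
Pivot on row 4; the Z-row RHS becomes 0 − (-4)·3 = 12.

12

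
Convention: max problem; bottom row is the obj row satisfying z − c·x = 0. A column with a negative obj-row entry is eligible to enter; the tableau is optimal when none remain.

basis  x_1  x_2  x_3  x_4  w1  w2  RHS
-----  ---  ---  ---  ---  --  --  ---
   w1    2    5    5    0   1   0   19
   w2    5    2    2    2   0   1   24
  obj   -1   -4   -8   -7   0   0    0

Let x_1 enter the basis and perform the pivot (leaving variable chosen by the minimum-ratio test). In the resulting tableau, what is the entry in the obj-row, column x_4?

-33/5

Ratio test on column x_1 — row 1: 19/2 = 19/2; row 2: 24/5 = 24/5. Minimum is 24/5 at row 2 (w2 leaves); pivot element 5.
Divide row 2 by 5; eliminate column x_1 from the other rows.
obj-row update in column x_4: -7 − (-1)·(2/5) = -33/5.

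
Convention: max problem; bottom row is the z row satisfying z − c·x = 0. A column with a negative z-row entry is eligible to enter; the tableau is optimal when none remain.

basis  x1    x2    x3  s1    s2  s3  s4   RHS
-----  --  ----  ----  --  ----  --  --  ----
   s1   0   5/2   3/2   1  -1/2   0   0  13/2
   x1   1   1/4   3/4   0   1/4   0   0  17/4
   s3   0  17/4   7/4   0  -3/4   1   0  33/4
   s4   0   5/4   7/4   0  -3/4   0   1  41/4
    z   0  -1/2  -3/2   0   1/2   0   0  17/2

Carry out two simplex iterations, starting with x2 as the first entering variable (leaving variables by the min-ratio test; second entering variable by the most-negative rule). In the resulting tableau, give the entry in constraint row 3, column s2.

Ratio test on column x2 — row 1: (13/2)/(5/2) = 13/5; row 2: (17/4)/(1/4) = 17; row 3: (33/4)/(17/4) = 33/17; row 4: (41/4)/(5/4) = 41/5. Minimum is 33/17 at row 3 (s3 leaves); pivot element 17/4.
Divide row 3 by 17/4; eliminate column x2 from the other rows.
Second iteration: most negative z-row entry is -22/17 in column x3, so x3 enters.
Ratio test on column x3 — row 1: (28/17)/(8/17) = 7/2; row 2: (64/17)/(11/17) = 64/11; row 3: (33/17)/(7/17) = 33/7; row 4: (133/17)/(21/17) = 19/3. Minimum is 7/2 at row 1 (s1 leaves); pivot element 8/17.
Divide row 1 by 8/17; eliminate column x3 from the other rows.
After both pivots, the entry at constraint row 3, column s2 is -1/8.

-1/8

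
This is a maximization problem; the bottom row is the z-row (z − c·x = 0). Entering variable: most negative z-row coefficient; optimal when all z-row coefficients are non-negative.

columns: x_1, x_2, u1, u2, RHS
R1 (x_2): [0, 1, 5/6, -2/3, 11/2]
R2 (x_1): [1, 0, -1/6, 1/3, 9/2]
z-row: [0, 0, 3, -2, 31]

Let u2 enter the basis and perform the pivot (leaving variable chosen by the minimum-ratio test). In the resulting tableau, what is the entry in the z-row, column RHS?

58

Ratio test on column u2 — row 1: entry -2/3 ≤ 0; row 2: (9/2)/(1/3) = 27/2. Minimum is 27/2 at row 2 (x_1 leaves); pivot element 1/3.
Divide row 2 by 1/3; eliminate column u2 from the other rows.
z-row update in column RHS: 31 − (-2)·(27/2) = 58.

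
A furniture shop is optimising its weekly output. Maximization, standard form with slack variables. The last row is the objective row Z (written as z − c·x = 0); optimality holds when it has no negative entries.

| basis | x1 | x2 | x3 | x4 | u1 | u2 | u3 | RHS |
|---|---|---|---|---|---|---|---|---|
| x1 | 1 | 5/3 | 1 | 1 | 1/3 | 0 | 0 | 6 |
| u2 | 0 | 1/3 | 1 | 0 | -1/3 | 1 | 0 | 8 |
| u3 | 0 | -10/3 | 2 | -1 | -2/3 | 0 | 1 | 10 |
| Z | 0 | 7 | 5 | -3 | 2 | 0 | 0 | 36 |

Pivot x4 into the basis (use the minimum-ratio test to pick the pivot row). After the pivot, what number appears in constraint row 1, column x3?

Ratio test on column x4 — row 1: 6/1 = 6; row 2: entry 0 ≤ 0; row 3: entry -1 ≤ 0. Minimum is 6 at row 1 (x1 leaves); pivot element 1.
Divide row 1 by 1; eliminate column x4 from the other rows.
In the new row 1, the x3 entry is the old entry divided by the pivot: 1/1 = 1.

1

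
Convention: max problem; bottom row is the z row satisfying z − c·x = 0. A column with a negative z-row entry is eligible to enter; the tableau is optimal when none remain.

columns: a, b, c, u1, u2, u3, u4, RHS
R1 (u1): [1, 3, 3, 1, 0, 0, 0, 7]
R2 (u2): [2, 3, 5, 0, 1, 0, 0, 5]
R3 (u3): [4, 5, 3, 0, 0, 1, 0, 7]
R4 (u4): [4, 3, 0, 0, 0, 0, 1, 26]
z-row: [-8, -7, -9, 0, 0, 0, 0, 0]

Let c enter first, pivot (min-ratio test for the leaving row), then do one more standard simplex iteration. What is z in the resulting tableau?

107/7

Ratio test on column c — row 1: 7/3 = 7/3; row 2: 5/5 = 1; row 3: 7/3 = 7/3; row 4: entry 0 ≤ 0. Minimum is 1 at row 2 (u2 leaves); pivot element 5.
Pivot on row 2; the z-row RHS becomes 0 − (-9)·1 = 9.
Next entering variable (most negative z-row entry -22/5): a.
Ratio test on column a — row 1: entry -1/5 ≤ 0; row 2: 1/(2/5) = 5/2; row 3: 4/(14/5) = 10/7; row 4: 26/4 = 13/2. Minimum is 10/7 at row 3 (u3 leaves); pivot element 14/5.
After the second pivot the z-row RHS is 9 − (-22/5)·(10/7) = 107/7.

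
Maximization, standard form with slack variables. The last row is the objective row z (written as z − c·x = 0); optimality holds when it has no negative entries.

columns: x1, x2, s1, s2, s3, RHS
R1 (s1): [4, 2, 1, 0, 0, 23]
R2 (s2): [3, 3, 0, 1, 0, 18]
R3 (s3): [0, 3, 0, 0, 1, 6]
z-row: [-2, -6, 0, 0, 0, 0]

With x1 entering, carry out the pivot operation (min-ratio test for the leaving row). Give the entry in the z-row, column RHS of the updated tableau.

Ratio test on column x1 — row 1: 23/4 = 23/4; row 2: 18/3 = 6; row 3: entry 0 ≤ 0. Minimum is 23/4 at row 1 (s1 leaves); pivot element 4.
Divide row 1 by 4; eliminate column x1 from the other rows.
z-row update in column RHS: 0 − (-2)·(23/4) = 23/2.

23/2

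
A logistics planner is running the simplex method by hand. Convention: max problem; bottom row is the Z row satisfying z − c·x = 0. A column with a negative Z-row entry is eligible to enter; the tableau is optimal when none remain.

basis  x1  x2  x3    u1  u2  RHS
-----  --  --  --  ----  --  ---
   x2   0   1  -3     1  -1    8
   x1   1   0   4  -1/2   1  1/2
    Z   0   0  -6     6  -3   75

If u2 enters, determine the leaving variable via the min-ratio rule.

Column u2 entries and ratios — x2: -1 ≤ 0, skip; x1: (1/2)/1 = 1/2.
Smallest ratio is 1/2 in the row of x1, so x1 leaves.

x1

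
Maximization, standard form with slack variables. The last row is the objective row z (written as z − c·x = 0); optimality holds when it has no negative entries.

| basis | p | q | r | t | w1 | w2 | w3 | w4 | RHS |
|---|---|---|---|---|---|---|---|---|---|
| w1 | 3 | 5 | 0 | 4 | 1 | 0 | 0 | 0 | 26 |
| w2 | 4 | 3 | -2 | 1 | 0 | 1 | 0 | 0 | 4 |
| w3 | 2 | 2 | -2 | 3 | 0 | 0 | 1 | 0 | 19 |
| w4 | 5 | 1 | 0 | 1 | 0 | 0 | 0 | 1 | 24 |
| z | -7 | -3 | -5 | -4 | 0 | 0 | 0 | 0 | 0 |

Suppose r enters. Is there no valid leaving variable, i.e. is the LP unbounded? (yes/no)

Every constraint-row entry in column r is ≤ 0, so increasing r is unbounded.

yes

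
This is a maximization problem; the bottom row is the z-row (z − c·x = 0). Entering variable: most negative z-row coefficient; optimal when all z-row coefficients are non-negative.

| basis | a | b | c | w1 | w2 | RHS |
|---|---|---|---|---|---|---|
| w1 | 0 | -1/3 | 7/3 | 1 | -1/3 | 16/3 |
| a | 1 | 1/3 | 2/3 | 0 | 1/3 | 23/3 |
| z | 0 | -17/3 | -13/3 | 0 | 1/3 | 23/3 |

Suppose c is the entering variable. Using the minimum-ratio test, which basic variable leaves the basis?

Column c entries and ratios — w1: (16/3)/(7/3) = 16/7; a: (23/3)/(2/3) = 23/2.
Smallest ratio is 16/7 in the row of w1, so w1 leaves.

w1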